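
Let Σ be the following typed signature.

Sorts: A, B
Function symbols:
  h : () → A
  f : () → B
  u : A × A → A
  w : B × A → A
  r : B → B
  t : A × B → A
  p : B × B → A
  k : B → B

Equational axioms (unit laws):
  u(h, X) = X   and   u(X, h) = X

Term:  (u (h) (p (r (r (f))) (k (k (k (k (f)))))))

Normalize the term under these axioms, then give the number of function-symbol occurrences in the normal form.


size = 9

1. (u (h) (p (r (r (f))) (k (k (k (k (f)))))))  →  (p (r (r (f))) (k (k (k (k (f))))))
normal form: (p (r (r (f))) (k (k (k (k (f))))))


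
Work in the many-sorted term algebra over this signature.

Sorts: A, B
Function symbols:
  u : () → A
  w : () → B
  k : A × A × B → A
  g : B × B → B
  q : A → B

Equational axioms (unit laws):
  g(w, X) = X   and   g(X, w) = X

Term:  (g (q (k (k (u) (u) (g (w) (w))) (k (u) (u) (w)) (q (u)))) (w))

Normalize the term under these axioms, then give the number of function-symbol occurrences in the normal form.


size = 12

1. (g (q (k (k (u) (u) (g (w) (w))) (k (u) (u) (w)) (q (u)))) (w))  →  (q (k (k (u) (u) (g (w) (w))) (k (u) (u) (w)) (q (u))))
2. (q (k (k (u) (u) (g (w) (w))) (k (u) (u) (w)) (q (u))))  →  (q (k (k (u) (u) (w)) (k (u) (u) (w)) (q (u))))
normal form: (q (k (k (u) (u) (w)) (k (u) (u) (w)) (q (u))))


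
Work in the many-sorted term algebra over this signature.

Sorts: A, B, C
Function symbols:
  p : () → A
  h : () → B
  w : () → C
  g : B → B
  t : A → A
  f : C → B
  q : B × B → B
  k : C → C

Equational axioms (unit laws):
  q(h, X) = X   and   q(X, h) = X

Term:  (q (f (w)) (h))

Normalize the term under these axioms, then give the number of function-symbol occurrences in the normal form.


1. (q (f (w)) (h))  →  (f (w))
normal form: (f (w))

size = 2


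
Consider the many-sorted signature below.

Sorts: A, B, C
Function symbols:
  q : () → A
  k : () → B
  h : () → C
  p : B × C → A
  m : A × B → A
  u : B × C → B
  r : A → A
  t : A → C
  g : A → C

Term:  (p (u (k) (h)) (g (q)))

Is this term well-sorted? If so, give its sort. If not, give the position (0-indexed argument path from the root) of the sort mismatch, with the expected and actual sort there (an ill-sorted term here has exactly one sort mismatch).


well-sorted; sort = A

    (k) : B
    (h) : C
  (u (k) (h)) : B
    (q) : A
  (g (q)) : C
(p (u (k) (h)) (g (q))) : A


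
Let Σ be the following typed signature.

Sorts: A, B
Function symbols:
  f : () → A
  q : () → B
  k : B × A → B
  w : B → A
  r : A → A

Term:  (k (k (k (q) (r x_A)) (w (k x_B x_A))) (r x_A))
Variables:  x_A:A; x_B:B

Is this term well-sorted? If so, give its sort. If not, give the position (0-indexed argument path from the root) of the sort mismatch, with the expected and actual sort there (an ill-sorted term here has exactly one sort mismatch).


well-sorted; sort = B

      (q) : B
        x_A : A
      (r x_A) : A
    (k (q) (r x_A)) : B
        x_B : B
        x_A : A
      (k x_B x_A) : B
    (w (k x_B x_A)) : A
  (k (k (q) (r x_A)) (w (k x_B x_A))) : B
    x_A : A
  (r x_A) : A
(k (k (k (q) (r x_A)) (w (k x_B x_A))) (r x_A)) : B


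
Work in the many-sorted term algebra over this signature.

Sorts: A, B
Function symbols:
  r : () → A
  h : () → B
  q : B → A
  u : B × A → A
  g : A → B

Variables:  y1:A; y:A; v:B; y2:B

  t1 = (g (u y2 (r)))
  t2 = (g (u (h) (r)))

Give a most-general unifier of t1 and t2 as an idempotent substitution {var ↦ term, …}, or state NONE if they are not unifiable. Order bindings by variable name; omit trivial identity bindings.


{y2 ↦ (h)}


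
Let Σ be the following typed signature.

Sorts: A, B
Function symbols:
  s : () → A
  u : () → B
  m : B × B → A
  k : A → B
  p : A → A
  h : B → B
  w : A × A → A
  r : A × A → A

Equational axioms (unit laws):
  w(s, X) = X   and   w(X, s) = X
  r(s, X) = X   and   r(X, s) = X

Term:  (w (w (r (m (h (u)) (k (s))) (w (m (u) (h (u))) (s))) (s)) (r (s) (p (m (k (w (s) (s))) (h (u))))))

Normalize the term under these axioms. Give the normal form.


1. (w (w (r (m (h (u)) (k (s))) (w (m (u) (h (u))) (s))) (s)) (r (s) (p (m (k (w (s) (s))) (h (u))))))  →  (w (r (m (h (u)) (k (s))) (w (m (u) (h (u))) (s))) (r (s) (p (m (k (w (s) (s))) (h (u))))))
2. (w (r (m (h (u)) (k (s))) (w (m (u) (h (u))) (s))) (r (s) (p (m (k (w (s) (s))) (h (u))))))  →  (w (r (m (h (u)) (k (s))) (m (u) (h (u)))) (r (s) (p (m (k (w (s) (s))) (h (u))))))
3. (w (r (m (h (u)) (k (s))) (m (u) (h (u)))) (r (s) (p (m (k (w (s) (s))) (h (u))))))  →  (w (r (m (h (u)) (k (s))) (m (u) (h (u)))) (p (m (k (w (s) (s))) (h (u)))))
4. (w (r (m (h (u)) (k (s))) (m (u) (h (u)))) (p (m (k (w (s) (s))) (h (u)))))  →  (w (r (m (h (u)) (k (s))) (m (u) (h (u)))) (p (m (k (s)) (h (u)))))

normal form = (w (r (m (h (u)) (k (s))) (m (u) (h (u)))) (p (m (k (s)) (h (u)))))


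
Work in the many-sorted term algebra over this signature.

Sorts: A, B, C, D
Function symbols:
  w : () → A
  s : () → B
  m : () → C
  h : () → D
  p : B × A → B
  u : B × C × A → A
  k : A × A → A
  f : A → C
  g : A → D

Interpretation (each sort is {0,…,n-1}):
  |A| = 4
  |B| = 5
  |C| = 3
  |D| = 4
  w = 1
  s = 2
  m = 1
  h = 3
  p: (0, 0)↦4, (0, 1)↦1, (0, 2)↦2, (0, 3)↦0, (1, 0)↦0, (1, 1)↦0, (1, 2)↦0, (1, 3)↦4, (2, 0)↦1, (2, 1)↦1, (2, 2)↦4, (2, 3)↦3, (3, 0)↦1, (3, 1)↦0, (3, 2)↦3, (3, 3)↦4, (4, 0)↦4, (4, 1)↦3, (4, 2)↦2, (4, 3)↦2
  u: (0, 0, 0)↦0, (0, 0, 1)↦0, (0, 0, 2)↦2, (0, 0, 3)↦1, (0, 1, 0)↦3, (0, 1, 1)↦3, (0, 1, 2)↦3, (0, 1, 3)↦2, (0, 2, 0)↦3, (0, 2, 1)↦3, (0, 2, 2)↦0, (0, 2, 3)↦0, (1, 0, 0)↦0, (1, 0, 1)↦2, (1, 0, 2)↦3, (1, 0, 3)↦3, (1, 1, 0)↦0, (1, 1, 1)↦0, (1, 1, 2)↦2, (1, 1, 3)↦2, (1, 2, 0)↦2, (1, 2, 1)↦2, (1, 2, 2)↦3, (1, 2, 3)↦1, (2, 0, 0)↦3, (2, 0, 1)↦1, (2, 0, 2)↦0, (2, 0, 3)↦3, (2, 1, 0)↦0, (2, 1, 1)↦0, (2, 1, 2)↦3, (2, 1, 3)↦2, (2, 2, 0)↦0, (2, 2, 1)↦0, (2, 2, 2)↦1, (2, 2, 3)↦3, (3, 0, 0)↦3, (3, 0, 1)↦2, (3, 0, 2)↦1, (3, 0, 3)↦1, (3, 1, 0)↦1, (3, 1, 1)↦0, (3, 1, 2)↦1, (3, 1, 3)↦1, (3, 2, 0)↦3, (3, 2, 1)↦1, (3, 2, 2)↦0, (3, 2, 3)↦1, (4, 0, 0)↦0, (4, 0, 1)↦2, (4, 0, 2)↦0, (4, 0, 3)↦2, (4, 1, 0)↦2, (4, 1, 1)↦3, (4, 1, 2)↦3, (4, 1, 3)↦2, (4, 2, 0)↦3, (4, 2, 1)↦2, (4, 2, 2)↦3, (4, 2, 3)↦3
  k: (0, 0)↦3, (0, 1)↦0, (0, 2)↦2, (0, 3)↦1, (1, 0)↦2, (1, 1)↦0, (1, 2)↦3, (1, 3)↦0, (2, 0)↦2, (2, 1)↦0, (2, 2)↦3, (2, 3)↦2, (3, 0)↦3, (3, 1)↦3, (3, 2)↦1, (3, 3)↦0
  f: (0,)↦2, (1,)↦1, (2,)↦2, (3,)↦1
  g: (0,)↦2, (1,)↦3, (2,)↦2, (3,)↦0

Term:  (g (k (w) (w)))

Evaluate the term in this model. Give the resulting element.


value = 2

  w = 1
  w = 1
  (k (w) (w)) = k(1, 1) = 0
  (g (k (w) (w))) = g(0,) = 2


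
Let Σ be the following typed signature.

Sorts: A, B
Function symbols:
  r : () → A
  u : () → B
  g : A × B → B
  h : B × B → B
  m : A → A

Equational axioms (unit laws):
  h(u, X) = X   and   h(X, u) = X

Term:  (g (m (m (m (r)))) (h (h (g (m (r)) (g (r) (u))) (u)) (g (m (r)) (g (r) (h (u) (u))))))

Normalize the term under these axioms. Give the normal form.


normal form = (g (m (m (m (r)))) (h (g (m (r)) (g (r) (u))) (g (m (r)) (g (r) (u)))))

1. (g (m (m (m (r)))) (h (h (g (m (r)) (g (r) (u))) (u)) (g (m (r)) (g (r) (h (u) (u))))))  →  (g (m (m (m (r)))) (h (g (m (r)) (g (r) (u))) (g (m (r)) (g (r) (h (u) (u))))))
2. (g (m (m (m (r)))) (h (g (m (r)) (g (r) (u))) (g (m (r)) (g (r) (h (u) (u))))))  →  (g (m (m (m (r)))) (h (g (m (r)) (g (r) (u))) (g (m (r)) (g (r) (u)))))


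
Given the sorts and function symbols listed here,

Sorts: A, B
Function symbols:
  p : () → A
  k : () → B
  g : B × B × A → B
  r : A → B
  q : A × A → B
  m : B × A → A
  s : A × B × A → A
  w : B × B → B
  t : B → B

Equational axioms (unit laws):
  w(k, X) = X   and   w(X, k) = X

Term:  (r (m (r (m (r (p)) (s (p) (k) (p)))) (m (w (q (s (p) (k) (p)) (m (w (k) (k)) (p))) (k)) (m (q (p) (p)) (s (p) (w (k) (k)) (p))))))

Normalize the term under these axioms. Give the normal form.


1. (r (m (r (m (r (p)) (s (p) (k) (p)))) (m (w (q (s (p) (k) (p)) (m (w (k) (k)) (p))) (k)) (m (q (p) (p)) (s (p) (w (k) (k)) (p))))))  →  (r (m (r (m (r (p)) (s (p) (k) (p)))) (m (q (s (p) (k) (p)) (m (w (k) (k)) (p))) (m (q (p) (p)) (s (p) (w (k) (k)) (p))))))
2. (r (m (r (m (r (p)) (s (p) (k) (p)))) (m (q (s (p) (k) (p)) (m (w (k) (k)) (p))) (m (q (p) (p)) (s (p) (w (k) (k)) (p))))))  →  (r (m (r (m (r (p)) (s (p) (k) (p)))) (m (q (s (p) (k) (p)) (m (k) (p))) (m (q (p) (p)) (s (p) (w (k) (k)) (p))))))
3. (r (m (r (m (r (p)) (s (p) (k) (p)))) (m (q (s (p) (k) (p)) (m (k) (p))) (m (q (p) (p)) (s (p) (w (k) (k)) (p))))))  →  (r (m (r (m (r (p)) (s (p) (k) (p)))) (m (q (s (p) (k) (p)) (m (k) (p))) (m (q (p) (p)) (s (p) (k) (p))))))

normal form = (r (m (r (m (r (p)) (s (p) (k) (p)))) (m (q (s (p) (k) (p)) (m (k) (p))) (m (q (p) (p)) (s (p) (k) (p))))))


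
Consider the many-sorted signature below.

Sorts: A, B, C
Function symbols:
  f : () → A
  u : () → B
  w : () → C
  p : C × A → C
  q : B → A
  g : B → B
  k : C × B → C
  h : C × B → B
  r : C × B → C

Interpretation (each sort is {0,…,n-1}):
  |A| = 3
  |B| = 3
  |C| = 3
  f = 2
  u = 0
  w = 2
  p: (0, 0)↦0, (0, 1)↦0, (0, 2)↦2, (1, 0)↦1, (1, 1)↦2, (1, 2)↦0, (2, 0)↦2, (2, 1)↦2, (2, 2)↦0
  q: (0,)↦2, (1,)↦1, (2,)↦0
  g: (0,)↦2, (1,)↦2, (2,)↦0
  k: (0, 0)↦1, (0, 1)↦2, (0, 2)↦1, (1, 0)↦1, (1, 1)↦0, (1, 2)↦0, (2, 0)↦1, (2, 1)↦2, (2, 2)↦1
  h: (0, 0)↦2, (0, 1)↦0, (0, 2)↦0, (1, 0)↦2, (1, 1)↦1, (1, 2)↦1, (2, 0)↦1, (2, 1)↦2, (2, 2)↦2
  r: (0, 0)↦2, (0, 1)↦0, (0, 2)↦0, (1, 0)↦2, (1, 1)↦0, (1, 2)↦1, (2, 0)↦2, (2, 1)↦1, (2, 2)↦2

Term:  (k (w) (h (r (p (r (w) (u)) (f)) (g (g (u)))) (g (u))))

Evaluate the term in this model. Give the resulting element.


value = 1

  w = 2
  w = 2
  u = 0
  (r (w) (u)) = r(2, 0) = 2
  f = 2
  (p (r (w) (u)) (f)) = p(2, 2) = 0
  u = 0
  (g (u)) = g(0,) = 2
  (g (g (u))) = g(2,) = 0
  (r (p (r (w) (u)) (f)) (g (g (u)))) = r(0, 0) = 2
  u = 0
  (g (u)) = g(0,) = 2
  (h (r (p (r (w) (u)) (f)) (g (g (u)))) (g (u))) = h(2, 2) = 2
  (k (w) (h (r (p (r (w) (u)) (f)) (g (g (u)))) (g (u)))) = k(2, 2) = 1


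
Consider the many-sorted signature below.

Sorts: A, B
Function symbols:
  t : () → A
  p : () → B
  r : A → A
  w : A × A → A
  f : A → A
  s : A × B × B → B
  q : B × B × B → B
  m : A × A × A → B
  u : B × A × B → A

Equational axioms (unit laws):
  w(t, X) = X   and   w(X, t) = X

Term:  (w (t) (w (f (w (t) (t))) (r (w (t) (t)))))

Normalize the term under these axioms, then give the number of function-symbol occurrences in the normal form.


size = 5

1. (w (t) (w (f (w (t) (t))) (r (w (t) (t)))))  →  (w (f (w (t) (t))) (r (w (t) (t))))
2. (w (f (w (t) (t))) (r (w (t) (t))))  →  (w (f (t)) (r (w (t) (t))))
3. (w (f (t)) (r (w (t) (t))))  →  (w (f (t)) (r (t)))
normal form: (w (f (t)) (r (t)))


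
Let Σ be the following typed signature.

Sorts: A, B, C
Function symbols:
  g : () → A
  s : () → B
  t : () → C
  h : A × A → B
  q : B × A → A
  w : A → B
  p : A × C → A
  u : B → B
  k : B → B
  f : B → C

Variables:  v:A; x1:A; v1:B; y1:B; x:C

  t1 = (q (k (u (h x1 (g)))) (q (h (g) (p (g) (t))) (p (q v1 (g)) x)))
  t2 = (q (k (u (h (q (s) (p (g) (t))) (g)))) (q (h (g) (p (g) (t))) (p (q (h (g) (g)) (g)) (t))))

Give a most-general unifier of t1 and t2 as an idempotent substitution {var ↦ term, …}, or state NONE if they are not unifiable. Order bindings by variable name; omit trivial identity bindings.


{v1 ↦ (h (g) (g)), x ↦ (t), x1 ↦ (q (s) (p (g) (t)))}


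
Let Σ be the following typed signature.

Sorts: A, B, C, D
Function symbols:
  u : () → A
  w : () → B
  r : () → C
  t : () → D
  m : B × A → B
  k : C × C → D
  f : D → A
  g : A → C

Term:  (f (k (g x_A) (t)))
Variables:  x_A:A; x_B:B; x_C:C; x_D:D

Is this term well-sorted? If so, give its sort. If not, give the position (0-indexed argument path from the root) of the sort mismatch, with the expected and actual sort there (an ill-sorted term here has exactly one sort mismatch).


      x_A : A
    (g x_A) : C
    (t) : D
  (k (g x_A) (t)) : ✗ arg 1 at [0, 1] has sort D, expected C

ill-sorted at position [0, 1]: expected C, got D


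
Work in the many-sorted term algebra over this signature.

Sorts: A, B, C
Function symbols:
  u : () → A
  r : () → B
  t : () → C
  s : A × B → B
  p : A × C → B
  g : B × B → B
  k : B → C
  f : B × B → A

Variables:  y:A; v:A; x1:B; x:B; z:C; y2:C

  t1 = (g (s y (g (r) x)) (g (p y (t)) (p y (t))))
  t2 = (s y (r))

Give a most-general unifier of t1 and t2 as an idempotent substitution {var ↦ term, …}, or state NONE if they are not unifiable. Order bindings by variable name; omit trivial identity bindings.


head clash or occurs-check failure — not unifiable

NONE (not unifiable)


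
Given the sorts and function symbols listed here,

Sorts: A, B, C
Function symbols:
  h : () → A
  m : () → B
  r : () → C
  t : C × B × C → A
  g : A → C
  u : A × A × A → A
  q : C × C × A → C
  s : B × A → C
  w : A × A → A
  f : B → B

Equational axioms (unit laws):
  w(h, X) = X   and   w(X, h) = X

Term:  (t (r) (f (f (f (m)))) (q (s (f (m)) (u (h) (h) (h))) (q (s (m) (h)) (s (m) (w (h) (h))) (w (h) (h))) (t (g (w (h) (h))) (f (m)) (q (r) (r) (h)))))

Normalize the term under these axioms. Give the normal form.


normal form = (t (r) (f (f (f (m)))) (q (s (f (m)) (u (h) (h) (h))) (q (s (m) (h)) (s (m) (h)) (h)) (t (g (h)) (f (m)) (q (r) (r) (h)))))

1. (t (r) (f (f (f (m)))) (q (s (f (m)) (u (h) (h) (h))) (q (s (m) (h)) (s (m) (w (h) (h))) (w (h) (h))) (t (g (w (h) (h))) (f (m)) (q (r) (r) (h)))))  →  (t (r) (f (f (f (m)))) (q (s (f (m)) (u (h) (h) (h))) (q (s (m) (h)) (s (m) (h)) (w (h) (h))) (t (g (w (h) (h))) (f (m)) (q (r) (r) (h)))))
2. (t (r) (f (f (f (m)))) (q (s (f (m)) (u (h) (h) (h))) (q (s (m) (h)) (s (m) (h)) (w (h) (h))) (t (g (w (h) (h))) (f (m)) (q (r) (r) (h)))))  →  (t (r) (f (f (f (m)))) (q (s (f (m)) (u (h) (h) (h))) (q (s (m) (h)) (s (m) (h)) (h)) (t (g (w (h) (h))) (f (m)) (q (r) (r) (h)))))
3. (t (r) (f (f (f (m)))) (q (s (f (m)) (u (h) (h) (h))) (q (s (m) (h)) (s (m) (h)) (h)) (t (g (w (h) (h))) (f (m)) (q (r) (r) (h)))))  →  (t (r) (f (f (f (m)))) (q (s (f (m)) (u (h) (h) (h))) (q (s (m) (h)) (s (m) (h)) (h)) (t (g (h)) (f (m)) (q (r) (r) (h)))))


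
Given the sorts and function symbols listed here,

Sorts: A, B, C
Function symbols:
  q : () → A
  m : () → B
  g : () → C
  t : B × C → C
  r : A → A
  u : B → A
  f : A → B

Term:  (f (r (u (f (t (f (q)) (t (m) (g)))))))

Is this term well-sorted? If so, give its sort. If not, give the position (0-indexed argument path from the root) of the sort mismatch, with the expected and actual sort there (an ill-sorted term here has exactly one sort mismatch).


            (q) : A
          (f (q)) : B
            (m) : B
            (g) : C
          (t (m) (g)) : C
        (t (f (q)) (t (m) (g))) : C
      (f (t (f (q)) (t (m) (g)))) : ✗ arg 0 at [0, 0, 0, 0] has sort C, expected A

ill-sorted at position [0, 0, 0, 0]: expected A, got C


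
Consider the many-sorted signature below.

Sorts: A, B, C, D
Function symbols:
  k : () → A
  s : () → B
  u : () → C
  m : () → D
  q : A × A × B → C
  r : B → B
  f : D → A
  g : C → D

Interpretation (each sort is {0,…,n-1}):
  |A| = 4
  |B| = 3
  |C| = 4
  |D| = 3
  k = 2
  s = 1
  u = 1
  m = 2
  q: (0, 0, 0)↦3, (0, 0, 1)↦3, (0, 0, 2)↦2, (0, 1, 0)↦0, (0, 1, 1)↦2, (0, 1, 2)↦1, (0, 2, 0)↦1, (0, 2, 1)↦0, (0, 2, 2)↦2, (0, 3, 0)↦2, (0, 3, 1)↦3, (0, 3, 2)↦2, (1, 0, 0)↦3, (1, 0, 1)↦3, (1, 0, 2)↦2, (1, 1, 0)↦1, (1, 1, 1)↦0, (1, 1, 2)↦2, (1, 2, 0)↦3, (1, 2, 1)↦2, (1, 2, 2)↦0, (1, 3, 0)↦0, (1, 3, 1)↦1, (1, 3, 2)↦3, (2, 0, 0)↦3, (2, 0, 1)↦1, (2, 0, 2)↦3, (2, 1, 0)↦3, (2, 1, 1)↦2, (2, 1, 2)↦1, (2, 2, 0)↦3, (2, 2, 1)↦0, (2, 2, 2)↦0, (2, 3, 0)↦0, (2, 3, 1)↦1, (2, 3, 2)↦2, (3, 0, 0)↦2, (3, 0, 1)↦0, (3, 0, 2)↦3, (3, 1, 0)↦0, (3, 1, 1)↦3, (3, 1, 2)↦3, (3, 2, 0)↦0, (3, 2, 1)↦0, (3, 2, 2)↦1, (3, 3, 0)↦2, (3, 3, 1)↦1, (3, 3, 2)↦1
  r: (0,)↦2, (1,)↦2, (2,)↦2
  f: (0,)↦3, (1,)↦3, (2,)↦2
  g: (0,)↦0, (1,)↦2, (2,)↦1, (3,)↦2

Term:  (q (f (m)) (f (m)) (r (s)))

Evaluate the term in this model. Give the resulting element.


value = 0

  m = 2
  (f (m)) = f(2,) = 2
  m = 2
  (f (m)) = f(2,) = 2
  s = 1
  (r (s)) = r(1,) = 2
  (q (f (m)) (f (m)) (r (s))) = q(2, 2, 2) = 0


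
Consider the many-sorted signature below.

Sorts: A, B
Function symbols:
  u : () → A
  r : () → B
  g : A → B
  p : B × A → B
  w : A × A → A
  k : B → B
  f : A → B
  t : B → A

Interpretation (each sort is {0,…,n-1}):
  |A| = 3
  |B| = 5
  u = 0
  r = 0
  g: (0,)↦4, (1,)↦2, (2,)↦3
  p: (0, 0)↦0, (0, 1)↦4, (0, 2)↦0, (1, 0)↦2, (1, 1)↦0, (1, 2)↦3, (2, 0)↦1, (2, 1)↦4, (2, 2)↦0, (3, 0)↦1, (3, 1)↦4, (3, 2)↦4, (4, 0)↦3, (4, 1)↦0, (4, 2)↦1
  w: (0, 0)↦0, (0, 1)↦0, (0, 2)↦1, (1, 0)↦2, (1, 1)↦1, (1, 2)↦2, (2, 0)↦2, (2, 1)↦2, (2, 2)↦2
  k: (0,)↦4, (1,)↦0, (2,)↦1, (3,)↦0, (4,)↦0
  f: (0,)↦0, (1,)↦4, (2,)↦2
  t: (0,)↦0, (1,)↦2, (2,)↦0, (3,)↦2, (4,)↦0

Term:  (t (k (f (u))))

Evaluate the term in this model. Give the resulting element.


value = 0

  u = 0
  (f (u)) = f(0,) = 0
  (k (f (u))) = k(0,) = 4
  (t (k (f (u)))) = t(4,) = 0


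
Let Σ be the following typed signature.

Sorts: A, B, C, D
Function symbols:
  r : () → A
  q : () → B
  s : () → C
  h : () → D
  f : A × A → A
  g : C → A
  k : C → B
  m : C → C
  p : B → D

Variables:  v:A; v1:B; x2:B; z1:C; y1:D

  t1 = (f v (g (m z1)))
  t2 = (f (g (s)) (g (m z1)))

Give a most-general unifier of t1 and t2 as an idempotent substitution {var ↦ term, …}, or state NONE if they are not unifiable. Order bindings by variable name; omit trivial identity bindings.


{v ↦ (g (s))}


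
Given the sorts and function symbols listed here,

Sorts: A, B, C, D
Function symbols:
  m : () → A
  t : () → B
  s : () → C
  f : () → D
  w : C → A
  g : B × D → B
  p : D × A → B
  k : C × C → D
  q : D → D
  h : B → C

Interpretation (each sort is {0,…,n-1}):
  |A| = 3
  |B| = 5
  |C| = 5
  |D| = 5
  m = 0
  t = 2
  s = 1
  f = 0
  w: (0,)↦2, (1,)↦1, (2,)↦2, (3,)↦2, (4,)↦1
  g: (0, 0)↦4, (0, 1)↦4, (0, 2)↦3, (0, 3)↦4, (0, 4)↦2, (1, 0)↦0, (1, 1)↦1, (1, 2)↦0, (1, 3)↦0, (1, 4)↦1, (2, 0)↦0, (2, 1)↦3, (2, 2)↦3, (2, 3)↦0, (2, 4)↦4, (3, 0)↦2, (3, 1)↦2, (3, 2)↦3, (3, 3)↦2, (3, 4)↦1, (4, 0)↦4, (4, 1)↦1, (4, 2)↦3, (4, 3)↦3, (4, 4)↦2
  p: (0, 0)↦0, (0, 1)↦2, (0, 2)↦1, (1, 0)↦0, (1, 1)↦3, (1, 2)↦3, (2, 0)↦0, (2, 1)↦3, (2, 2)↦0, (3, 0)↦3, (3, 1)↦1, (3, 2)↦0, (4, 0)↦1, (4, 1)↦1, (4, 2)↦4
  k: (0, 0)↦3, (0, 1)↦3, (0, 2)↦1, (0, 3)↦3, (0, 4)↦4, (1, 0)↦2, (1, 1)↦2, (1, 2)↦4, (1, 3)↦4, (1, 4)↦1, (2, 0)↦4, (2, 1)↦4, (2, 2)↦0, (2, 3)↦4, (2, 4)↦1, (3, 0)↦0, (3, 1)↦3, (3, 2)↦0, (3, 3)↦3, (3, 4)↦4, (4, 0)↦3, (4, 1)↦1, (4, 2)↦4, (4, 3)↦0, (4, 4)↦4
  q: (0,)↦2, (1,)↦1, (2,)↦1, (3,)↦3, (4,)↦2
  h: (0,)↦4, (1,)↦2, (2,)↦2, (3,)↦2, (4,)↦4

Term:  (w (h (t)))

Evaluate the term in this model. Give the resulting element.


value = 2

  t = 2
  (h (t)) = h(2,) = 2
  (w (h (t))) = w(2,) = 2


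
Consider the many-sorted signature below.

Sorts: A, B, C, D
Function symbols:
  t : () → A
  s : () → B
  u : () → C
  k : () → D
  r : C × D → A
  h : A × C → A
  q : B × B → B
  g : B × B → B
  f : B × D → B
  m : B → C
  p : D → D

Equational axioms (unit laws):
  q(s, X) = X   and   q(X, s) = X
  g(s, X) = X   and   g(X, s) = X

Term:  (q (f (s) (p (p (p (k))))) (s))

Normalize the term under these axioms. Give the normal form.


normal form = (f (s) (p (p (p (k)))))

1. (q (f (s) (p (p (p (k))))) (s))  →  (f (s) (p (p (p (k)))))


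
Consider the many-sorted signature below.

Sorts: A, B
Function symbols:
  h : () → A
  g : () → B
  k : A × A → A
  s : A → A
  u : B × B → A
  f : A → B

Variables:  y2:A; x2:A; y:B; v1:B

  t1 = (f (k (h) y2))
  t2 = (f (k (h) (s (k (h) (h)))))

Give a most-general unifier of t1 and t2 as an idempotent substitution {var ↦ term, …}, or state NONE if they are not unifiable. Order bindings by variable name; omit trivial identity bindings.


{y2 ↦ (s (k (h) (h)))}


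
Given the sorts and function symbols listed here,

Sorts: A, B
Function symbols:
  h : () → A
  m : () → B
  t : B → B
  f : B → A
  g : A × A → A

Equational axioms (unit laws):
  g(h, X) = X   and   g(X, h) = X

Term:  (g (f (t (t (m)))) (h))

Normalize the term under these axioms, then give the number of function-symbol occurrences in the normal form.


1. (g (f (t (t (m)))) (h))  →  (f (t (t (m))))
normal form: (f (t (t (m))))

size = 4


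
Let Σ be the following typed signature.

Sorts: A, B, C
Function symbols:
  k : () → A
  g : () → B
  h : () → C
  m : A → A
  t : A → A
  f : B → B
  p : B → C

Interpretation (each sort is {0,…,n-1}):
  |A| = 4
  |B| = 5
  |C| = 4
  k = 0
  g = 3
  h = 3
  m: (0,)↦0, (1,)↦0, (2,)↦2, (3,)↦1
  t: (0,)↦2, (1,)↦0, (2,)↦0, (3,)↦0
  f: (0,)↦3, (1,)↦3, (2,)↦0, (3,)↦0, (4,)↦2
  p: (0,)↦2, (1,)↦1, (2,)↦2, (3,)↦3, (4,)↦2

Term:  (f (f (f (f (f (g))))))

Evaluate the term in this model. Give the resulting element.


  g = 3
  (f (g)) = f(3,) = 0
  (f (f (g))) = f(0,) = 3
  (f (f (f (g)))) = f(3,) = 0
  (f (f (f (f (g))))) = f(0,) = 3
  (f (f (f (f (f (g)))))) = f(3,) = 0

value = 0


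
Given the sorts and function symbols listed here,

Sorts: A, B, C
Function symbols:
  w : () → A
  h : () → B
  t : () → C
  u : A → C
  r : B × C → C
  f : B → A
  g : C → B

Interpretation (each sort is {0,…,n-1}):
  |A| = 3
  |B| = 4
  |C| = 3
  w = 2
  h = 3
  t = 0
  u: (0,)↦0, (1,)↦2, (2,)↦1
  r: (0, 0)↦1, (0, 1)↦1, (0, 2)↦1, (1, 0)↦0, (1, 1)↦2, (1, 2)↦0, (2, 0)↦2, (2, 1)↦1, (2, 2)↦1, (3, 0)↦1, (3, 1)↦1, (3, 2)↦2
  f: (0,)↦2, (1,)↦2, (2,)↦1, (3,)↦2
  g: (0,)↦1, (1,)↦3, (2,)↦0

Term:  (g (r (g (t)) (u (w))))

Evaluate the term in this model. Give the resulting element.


  t = 0
  (g (t)) = g(0,) = 1
  w = 2
  (u (w)) = u(2,) = 1
  (r (g (t)) (u (w))) = r(1, 1) = 2
  (g (r (g (t)) (u (w)))) = g(2,) = 0

value = 0


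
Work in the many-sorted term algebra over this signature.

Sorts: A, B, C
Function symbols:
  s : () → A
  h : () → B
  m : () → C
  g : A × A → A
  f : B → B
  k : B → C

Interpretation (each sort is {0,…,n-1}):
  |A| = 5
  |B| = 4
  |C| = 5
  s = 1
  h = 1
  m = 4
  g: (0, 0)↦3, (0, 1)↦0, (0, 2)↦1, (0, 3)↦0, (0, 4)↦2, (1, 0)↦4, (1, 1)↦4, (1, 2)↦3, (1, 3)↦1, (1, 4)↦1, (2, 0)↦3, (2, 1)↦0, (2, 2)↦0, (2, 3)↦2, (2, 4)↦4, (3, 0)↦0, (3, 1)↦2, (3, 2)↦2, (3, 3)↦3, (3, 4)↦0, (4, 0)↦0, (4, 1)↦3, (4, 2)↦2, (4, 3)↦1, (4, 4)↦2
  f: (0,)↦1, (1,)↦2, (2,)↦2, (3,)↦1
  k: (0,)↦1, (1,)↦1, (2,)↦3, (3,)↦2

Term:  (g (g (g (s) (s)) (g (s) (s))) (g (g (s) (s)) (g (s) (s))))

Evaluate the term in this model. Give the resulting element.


  s = 1
  s = 1
  (g (s) (s)) = g(1, 1) = 4
  s = 1
  s = 1
  (g (s) (s)) = g(1, 1) = 4
  (g (g (s) (s)) (g (s) (s))) = g(4, 4) = 2
  s = 1
  s = 1
  (g (s) (s)) = g(1, 1) = 4
  s = 1
  s = 1
  (g (s) (s)) = g(1, 1) = 4
  (g (g (s) (s)) (g (s) (s))) = g(4, 4) = 2
  (g (g (g (s) (s)) (g (s) (s))) (g (g (s) (s)) (g (s) (s)))) = g(2, 2) = 0

value = 0


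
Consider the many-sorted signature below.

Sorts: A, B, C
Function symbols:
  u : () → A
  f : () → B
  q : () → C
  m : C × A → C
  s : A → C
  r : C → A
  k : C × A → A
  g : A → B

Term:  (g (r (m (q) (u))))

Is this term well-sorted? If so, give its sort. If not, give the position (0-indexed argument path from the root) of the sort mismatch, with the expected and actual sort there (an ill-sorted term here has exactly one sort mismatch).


well-sorted; sort = B

      (q) : C
      (u) : A
    (m (q) (u)) : C
  (r (m (q) (u))) : A
(g (r (m (q) (u)))) : B


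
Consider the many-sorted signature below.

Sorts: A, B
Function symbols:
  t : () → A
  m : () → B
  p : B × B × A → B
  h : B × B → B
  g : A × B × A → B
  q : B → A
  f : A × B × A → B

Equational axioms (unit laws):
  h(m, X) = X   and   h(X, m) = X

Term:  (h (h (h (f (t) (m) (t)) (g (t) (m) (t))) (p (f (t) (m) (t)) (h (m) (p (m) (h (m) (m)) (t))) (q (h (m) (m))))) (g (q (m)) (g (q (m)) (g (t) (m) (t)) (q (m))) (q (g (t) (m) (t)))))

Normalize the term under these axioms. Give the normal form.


1. (h (h (h (f (t) (m) (t)) (g (t) (m) (t))) (p (f (t) (m) (t)) (h (m) (p (m) (h (m) (m)) (t))) (q (h (m) (m))))) (g (q (m)) (g (q (m)) (g (t) (m) (t)) (q (m))) (q (g (t) (m) (t)))))  →  (h (h (h (f (t) (m) (t)) (g (t) (m) (t))) (p (f (t) (m) (t)) (p (m) (h (m) (m)) (t)) (q (h (m) (m))))) (g (q (m)) (g (q (m)) (g (t) (m) (t)) (q (m))) (q (g (t) (m) (t)))))
2. (h (h (h (f (t) (m) (t)) (g (t) (m) (t))) (p (f (t) (m) (t)) (p (m) (h (m) (m)) (t)) (q (h (m) (m))))) (g (q (m)) (g (q (m)) (g (t) (m) (t)) (q (m))) (q (g (t) (m) (t)))))  →  (h (h (h (f (t) (m) (t)) (g (t) (m) (t))) (p (f (t) (m) (t)) (p (m) (m) (t)) (q (h (m) (m))))) (g (q (m)) (g (q (m)) (g (t) (m) (t)) (q (m))) (q (g (t) (m) (t)))))
3. (h (h (h (f (t) (m) (t)) (g (t) (m) (t))) (p (f (t) (m) (t)) (p (m) (m) (t)) (q (h (m) (m))))) (g (q (m)) (g (q (m)) (g (t) (m) (t)) (q (m))) (q (g (t) (m) (t)))))  →  (h (h (h (f (t) (m) (t)) (g (t) (m) (t))) (p (f (t) (m) (t)) (p (m) (m) (t)) (q (m)))) (g (q (m)) (g (q (m)) (g (t) (m) (t)) (q (m))) (q (g (t) (m) (t)))))

normal form = (h (h (h (f (t) (m) (t)) (g (t) (m) (t))) (p (f (t) (m) (t)) (p (m) (m) (t)) (q (m)))) (g (q (m)) (g (q (m)) (g (t) (m) (t)) (q (m))) (q (g (t) (m) (t)))))


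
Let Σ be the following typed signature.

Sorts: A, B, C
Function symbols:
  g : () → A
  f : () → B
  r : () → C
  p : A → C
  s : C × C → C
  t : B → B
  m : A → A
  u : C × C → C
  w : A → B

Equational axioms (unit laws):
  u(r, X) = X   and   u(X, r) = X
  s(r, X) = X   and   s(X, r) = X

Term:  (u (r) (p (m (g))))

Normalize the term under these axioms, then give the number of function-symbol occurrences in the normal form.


size = 3

1. (u (r) (p (m (g))))  →  (p (m (g)))
normal form: (p (m (g)))


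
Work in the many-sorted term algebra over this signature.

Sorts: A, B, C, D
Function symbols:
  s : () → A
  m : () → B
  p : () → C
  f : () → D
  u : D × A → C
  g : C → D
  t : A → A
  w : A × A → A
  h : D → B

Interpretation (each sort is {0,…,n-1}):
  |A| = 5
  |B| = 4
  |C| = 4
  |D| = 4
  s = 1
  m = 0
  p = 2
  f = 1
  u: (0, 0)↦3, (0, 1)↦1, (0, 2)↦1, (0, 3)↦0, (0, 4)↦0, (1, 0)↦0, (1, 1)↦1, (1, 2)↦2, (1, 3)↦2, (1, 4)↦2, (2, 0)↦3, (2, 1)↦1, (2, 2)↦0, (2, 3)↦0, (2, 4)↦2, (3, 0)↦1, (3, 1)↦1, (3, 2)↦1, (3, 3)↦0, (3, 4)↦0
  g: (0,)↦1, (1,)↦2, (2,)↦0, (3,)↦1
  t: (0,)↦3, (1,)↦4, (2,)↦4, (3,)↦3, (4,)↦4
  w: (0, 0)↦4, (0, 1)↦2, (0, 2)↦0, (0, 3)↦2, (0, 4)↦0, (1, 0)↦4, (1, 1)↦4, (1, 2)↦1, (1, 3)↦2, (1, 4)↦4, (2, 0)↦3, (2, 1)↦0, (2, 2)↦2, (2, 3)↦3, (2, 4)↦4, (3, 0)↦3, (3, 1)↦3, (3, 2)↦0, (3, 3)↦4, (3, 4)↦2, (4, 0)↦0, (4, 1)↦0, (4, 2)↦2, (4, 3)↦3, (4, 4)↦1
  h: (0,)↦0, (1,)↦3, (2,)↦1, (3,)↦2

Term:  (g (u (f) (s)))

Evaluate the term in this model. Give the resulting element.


value = 2

  f = 1
  s = 1
  (u (f) (s)) = u(1, 1) = 1
  (g (u (f) (s))) = g(1,) = 2


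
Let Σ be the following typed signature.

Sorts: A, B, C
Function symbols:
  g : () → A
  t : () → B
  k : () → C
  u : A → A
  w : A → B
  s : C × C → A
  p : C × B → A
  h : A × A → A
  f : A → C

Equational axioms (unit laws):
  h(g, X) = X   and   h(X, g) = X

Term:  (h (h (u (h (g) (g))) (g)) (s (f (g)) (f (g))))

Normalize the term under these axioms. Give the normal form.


1. (h (h (u (h (g) (g))) (g)) (s (f (g)) (f (g))))  →  (h (u (h (g) (g))) (s (f (g)) (f (g))))
2. (h (u (h (g) (g))) (s (f (g)) (f (g))))  →  (h (u (g)) (s (f (g)) (f (g))))

normal form = (h (u (g)) (s (f (g)) (f (g))))


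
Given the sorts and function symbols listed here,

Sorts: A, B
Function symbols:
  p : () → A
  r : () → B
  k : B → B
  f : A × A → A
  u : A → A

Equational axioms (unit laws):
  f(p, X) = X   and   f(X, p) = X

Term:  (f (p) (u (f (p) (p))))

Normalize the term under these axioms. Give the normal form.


normal form = (u (p))

1. (f (p) (u (f (p) (p))))  →  (u (f (p) (p)))
2. (u (f (p) (p)))  →  (u (p))


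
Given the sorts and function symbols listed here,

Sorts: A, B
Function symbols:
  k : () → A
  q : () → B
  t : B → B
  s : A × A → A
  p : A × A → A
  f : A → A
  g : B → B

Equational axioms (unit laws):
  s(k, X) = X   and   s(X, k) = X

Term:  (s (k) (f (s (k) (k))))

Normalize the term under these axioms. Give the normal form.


1. (s (k) (f (s (k) (k))))  →  (f (s (k) (k)))
2. (f (s (k) (k)))  →  (f (k))

normal form = (f (k))


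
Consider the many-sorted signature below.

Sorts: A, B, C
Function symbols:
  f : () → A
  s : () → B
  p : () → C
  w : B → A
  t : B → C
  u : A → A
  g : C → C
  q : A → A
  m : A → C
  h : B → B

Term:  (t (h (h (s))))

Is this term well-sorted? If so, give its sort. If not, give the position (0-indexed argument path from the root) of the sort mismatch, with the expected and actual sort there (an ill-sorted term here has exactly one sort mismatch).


      (s) : B
    (h (s)) : B
  (h (h (s))) : B
(t (h (h (s)))) : C

well-sorted; sort = C


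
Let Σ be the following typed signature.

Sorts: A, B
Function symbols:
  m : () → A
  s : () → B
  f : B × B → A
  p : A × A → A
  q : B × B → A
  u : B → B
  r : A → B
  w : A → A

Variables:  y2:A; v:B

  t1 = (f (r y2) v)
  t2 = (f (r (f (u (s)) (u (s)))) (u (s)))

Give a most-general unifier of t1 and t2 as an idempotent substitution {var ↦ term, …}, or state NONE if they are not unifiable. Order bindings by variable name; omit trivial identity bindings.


{v ↦ (u (s)), y2 ↦ (f (u (s)) (u (s)))}


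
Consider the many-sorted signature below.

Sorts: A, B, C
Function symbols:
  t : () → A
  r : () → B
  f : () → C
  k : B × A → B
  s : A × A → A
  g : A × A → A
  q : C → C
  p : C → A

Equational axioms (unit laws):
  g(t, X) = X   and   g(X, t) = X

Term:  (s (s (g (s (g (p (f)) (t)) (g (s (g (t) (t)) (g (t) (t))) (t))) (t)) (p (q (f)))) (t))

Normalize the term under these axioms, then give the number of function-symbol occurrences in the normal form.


size = 12

1. (s (s (g (s (g (p (f)) (t)) (g (s (g (t) (t)) (g (t) (t))) (t))) (t)) (p (q (f)))) (t))  →  (s (s (s (g (p (f)) (t)) (g (s (g (t) (t)) (g (t) (t))) (t))) (p (q (f)))) (t))
2. (s (s (s (g (p (f)) (t)) (g (s (g (t) (t)) (g (t) (t))) (t))) (p (q (f)))) (t))  →  (s (s (s (p (f)) (g (s (g (t) (t)) (g (t) (t))) (t))) (p (q (f)))) (t))
3. (s (s (s (p (f)) (g (s (g (t) (t)) (g (t) (t))) (t))) (p (q (f)))) (t))  →  (s (s (s (p (f)) (s (g (t) (t)) (g (t) (t)))) (p (q (f)))) (t))
4. (s (s (s (p (f)) (s (g (t) (t)) (g (t) (t)))) (p (q (f)))) (t))  →  (s (s (s (p (f)) (s (t) (g (t) (t)))) (p (q (f)))) (t))
5. (s (s (s (p (f)) (s (t) (g (t) (t)))) (p (q (f)))) (t))  →  (s (s (s (p (f)) (s (t) (t))) (p (q (f)))) (t))
normal form: (s (s (s (p (f)) (s (t) (t))) (p (q (f)))) (t))


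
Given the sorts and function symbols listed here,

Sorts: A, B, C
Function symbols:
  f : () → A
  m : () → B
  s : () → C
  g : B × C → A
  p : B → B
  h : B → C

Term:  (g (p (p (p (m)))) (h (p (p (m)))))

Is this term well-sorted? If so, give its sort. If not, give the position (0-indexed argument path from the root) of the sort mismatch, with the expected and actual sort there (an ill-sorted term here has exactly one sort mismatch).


        (m) : B
      (p (m)) : B
    (p (p (m))) : B
  (p (p (p (m)))) : B
        (m) : B
      (p (m)) : B
    (p (p (m))) : B
  (h (p (p (m)))) : C
(g (p (p (p (m)))) (h (p (p (m))))) : A

well-sorted; sort = A


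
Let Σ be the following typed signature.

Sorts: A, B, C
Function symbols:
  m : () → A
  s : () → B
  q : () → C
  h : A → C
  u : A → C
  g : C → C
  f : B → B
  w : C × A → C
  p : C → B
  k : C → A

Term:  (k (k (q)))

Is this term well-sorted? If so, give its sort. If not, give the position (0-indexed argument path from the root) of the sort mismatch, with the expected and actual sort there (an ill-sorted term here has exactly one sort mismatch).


ill-sorted at position [0]: expected C, got A

    (q) : C
  (k (q)) : A
(k (k (q))) : ✗ arg 0 at [0] has sort A, expected C


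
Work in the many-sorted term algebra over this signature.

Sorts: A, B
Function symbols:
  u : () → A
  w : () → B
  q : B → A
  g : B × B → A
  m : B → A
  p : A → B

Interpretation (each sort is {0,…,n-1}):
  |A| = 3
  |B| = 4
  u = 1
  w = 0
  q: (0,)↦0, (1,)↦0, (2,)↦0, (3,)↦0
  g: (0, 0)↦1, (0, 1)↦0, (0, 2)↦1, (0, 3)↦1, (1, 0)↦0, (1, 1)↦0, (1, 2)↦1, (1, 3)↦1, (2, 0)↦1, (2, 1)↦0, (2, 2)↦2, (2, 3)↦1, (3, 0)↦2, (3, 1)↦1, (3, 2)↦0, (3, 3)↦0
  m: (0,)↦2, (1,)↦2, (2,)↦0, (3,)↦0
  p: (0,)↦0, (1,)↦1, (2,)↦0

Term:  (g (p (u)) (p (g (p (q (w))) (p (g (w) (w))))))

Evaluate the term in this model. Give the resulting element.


  u = 1
  (p (u)) = p(1,) = 1
  w = 0
  (q (w)) = q(0,) = 0
  (p (q (w))) = p(0,) = 0
  w = 0
  w = 0
  (g (w) (w)) = g(0, 0) = 1
  (p (g (w) (w))) = p(1,) = 1
  (g (p (q (w))) (p (g (w) (w)))) = g(0, 1) = 0
  (p (g (p (q (w))) (p (g (w) (w))))) = p(0,) = 0
  (g (p (u)) (p (g (p (q (w))) (p (g (w) (w)))))) = g(1, 0) = 0

value = 0


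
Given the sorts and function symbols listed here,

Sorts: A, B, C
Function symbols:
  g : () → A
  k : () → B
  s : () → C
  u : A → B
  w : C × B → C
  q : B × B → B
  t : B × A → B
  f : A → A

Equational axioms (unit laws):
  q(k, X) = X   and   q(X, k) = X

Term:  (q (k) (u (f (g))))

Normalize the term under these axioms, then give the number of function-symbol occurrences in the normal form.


1. (q (k) (u (f (g))))  →  (u (f (g)))
normal form: (u (f (g)))

size = 3


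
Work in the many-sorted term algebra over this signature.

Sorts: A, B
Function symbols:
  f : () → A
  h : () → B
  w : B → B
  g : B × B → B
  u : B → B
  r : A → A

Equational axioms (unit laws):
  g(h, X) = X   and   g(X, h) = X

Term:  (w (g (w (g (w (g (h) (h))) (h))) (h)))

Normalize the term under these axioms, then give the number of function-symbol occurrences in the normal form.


size = 4

1. (w (g (w (g (w (g (h) (h))) (h))) (h)))  →  (w (w (g (w (g (h) (h))) (h))))
2. (w (w (g (w (g (h) (h))) (h))))  →  (w (w (w (g (h) (h)))))
3. (w (w (w (g (h) (h)))))  →  (w (w (w (h))))
normal form: (w (w (w (h))))


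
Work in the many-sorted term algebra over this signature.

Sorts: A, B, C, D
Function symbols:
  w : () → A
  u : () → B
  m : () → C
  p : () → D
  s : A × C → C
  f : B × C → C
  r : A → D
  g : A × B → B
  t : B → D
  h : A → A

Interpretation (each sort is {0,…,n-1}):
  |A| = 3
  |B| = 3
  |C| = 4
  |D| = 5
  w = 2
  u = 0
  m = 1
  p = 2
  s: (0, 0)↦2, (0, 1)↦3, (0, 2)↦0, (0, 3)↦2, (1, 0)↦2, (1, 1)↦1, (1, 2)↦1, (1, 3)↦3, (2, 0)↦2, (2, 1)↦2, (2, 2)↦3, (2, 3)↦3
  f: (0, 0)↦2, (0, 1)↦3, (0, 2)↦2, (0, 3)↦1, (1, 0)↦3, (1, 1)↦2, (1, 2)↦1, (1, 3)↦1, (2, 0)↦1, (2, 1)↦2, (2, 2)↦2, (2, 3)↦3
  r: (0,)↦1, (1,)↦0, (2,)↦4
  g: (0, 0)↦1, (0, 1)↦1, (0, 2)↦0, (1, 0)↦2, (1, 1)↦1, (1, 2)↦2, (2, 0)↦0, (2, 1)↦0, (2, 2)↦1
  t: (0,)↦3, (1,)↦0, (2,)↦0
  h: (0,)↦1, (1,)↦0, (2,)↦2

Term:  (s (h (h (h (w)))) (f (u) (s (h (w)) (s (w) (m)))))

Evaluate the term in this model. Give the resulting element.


  w = 2
  (h (w)) = h(2,) = 2
  (h (h (w))) = h(2,) = 2
  (h (h (h (w)))) = h(2,) = 2
  u = 0
  w = 2
  (h (w)) = h(2,) = 2
  w = 2
  m = 1
  (s (w) (m)) = s(2, 1) = 2
  (s (h (w)) (s (w) (m))) = s(2, 2) = 3
  (f (u) (s (h (w)) (s (w) (m)))) = f(0, 3) = 1
  (s (h (h (h (w)))) (f (u) (s (h (w)) (s (w) (m))))) = s(2, 1) = 2

value = 2


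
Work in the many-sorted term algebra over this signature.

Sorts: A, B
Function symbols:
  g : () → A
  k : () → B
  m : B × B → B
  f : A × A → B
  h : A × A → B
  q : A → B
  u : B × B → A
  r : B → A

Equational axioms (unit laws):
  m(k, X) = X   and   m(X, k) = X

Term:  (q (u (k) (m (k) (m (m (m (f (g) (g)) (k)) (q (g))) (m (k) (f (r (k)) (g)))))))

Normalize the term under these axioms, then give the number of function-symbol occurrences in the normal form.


size = 14

1. (q (u (k) (m (k) (m (m (m (f (g) (g)) (k)) (q (g))) (m (k) (f (r (k)) (g)))))))  →  (q (u (k) (m (m (m (f (g) (g)) (k)) (q (g))) (m (k) (f (r (k)) (g))))))
2. (q (u (k) (m (m (m (f (g) (g)) (k)) (q (g))) (m (k) (f (r (k)) (g))))))  →  (q (u (k) (m (m (f (g) (g)) (q (g))) (m (k) (f (r (k)) (g))))))
3. (q (u (k) (m (m (f (g) (g)) (q (g))) (m (k) (f (r (k)) (g))))))  →  (q (u (k) (m (m (f (g) (g)) (q (g))) (f (r (k)) (g)))))
normal form: (q (u (k) (m (m (f (g) (g)) (q (g))) (f (r (k)) (g)))))


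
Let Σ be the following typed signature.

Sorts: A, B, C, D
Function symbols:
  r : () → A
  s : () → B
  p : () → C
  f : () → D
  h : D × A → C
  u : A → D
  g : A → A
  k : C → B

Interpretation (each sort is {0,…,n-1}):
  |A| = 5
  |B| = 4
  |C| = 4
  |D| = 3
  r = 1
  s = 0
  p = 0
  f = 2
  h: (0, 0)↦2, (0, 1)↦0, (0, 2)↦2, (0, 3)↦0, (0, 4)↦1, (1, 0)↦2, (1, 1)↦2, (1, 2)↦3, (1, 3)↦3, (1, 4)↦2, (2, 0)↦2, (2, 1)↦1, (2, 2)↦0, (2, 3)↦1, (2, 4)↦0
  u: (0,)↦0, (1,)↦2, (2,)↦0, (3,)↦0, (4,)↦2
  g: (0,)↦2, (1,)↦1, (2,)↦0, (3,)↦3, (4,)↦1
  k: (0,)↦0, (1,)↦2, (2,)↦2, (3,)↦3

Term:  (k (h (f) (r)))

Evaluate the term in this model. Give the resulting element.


  f = 2
  r = 1
  (h (f) (r)) = h(2, 1) = 1
  (k (h (f) (r))) = k(1,) = 2

value = 2


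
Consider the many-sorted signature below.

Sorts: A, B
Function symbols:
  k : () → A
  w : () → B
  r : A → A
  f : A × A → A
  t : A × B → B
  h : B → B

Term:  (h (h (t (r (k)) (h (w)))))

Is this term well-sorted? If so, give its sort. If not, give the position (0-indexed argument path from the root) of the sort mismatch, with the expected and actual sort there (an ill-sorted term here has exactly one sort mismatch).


well-sorted; sort = B

        (k) : A
      (r (k)) : A
        (w) : B
      (h (w)) : B
    (t (r (k)) (h (w))) : B
  (h (t (r (k)) (h (w)))) : B
(h (h (t (r (k)) (h (w))))) : B


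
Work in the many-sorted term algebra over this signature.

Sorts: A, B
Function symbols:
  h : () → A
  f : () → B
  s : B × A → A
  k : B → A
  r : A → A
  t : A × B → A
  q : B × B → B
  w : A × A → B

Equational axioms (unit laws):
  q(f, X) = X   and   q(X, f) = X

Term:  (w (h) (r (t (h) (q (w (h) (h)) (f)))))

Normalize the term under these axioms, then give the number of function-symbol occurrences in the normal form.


1. (w (h) (r (t (h) (q (w (h) (h)) (f)))))  →  (w (h) (r (t (h) (w (h) (h)))))
normal form: (w (h) (r (t (h) (w (h) (h)))))

size = 8


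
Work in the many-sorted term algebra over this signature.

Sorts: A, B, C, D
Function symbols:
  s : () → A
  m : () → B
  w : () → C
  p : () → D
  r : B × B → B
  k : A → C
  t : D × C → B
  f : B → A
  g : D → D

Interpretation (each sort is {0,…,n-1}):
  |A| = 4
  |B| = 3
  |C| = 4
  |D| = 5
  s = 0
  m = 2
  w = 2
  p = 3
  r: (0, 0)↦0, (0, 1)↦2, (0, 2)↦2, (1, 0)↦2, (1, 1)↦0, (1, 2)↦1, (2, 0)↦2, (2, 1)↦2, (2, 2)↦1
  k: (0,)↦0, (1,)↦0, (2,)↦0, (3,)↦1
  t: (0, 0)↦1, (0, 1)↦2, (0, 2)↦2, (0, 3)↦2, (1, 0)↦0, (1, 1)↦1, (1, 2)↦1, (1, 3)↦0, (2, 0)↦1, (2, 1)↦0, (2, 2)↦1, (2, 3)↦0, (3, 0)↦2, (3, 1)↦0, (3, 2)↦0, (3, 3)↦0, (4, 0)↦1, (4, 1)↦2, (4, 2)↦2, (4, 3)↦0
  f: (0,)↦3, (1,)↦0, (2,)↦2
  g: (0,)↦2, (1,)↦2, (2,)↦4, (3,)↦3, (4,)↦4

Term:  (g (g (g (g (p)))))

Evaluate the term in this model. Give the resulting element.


value = 3

  p = 3
  (g (p)) = g(3,) = 3
  (g (g (p))) = g(3,) = 3
  (g (g (g (p)))) = g(3,) = 3
  (g (g (g (g (p))))) = g(3,) = 3
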